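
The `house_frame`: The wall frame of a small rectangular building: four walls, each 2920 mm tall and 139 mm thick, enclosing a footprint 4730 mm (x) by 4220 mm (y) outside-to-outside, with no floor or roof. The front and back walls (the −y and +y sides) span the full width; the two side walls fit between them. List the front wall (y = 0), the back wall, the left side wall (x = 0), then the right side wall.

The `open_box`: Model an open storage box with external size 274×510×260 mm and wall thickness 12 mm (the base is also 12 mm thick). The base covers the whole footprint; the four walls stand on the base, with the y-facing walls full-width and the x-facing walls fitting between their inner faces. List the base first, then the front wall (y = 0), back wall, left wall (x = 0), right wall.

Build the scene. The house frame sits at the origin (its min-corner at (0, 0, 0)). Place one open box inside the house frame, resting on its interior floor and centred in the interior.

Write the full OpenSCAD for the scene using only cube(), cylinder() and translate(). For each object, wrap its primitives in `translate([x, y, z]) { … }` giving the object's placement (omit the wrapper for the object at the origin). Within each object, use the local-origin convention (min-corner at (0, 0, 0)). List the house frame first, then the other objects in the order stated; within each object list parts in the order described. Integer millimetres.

cube([4730, 139, 2920]);
translate([0, 4081, 0]) cube([4730, 139, 2920]);
translate([0, 139, 0]) cube([139, 3942, 2920]);
translate([4591, 139, 0]) cube([139, 3942, 2920]);
translate([2228, 1855, 0]) {
  cube([274, 510, 12]);
  translate([0, 0, 12]) cube([274, 12, 248]);
  translate([0, 498, 12]) cube([274, 12, 248]);
  translate([0, 12, 12]) cube([12, 486, 248]);
  translate([262, 12, 12]) cube([12, 486, 248]);
}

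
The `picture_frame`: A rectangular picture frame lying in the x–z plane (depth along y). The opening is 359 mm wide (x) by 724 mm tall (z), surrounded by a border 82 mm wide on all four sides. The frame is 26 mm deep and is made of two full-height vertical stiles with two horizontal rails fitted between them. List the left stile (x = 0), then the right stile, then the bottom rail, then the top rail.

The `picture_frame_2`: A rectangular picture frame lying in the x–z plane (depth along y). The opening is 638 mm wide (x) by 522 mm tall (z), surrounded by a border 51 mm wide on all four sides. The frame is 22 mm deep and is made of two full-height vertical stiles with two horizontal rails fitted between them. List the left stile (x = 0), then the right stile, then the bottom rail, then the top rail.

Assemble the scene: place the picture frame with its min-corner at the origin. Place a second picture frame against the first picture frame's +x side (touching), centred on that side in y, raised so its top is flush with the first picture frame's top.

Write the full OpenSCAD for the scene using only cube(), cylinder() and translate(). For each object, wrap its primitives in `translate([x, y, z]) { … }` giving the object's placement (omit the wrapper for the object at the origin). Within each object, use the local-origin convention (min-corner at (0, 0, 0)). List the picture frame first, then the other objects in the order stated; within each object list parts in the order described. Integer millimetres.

cube([82, 26, 888]);
translate([441, 0, 0]) cube([82, 26, 888]);
translate([82, 0, 0]) cube([359, 26, 82]);
translate([82, 0, 806]) cube([359, 26, 82]);
translate([523, 2, 264]) {
  cube([51, 22, 624]);
  translate([689, 0, 0]) cube([51, 22, 624]);
  translate([51, 0, 0]) cube([638, 22, 51]);
  translate([51, 0, 573]) cube([638, 22, 51]);
}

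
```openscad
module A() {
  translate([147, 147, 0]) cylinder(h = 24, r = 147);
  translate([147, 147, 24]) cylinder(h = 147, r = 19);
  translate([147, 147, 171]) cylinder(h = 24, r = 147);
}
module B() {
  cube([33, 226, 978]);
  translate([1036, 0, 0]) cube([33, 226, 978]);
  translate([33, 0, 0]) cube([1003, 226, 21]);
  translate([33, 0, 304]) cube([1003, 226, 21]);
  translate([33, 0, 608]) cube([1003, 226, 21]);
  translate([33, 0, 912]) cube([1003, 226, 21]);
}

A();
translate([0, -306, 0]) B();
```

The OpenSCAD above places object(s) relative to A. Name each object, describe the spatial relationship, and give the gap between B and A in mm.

The bookshelf's nearest face is 80 mm from the spool's −y face.

A is a spool. B is a bookshelf. The bookshelf is on the floor beside the spool on its −y side. The gap between the bookshelf and the spool is 80 mm.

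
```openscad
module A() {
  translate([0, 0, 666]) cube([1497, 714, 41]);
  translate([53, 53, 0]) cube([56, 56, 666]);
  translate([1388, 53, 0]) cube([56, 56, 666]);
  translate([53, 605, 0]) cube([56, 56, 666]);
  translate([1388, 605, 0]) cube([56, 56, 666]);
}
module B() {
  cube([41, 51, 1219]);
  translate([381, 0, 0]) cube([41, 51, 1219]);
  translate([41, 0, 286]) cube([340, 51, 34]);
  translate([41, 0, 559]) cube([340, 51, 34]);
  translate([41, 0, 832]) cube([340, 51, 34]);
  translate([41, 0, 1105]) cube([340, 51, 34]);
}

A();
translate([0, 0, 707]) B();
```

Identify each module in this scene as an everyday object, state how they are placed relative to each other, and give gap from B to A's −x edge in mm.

The ladder's min-x is at 0; the table's min-x is 0; gap = 0 mm.

A is a table. B is a ladder. The ladder is on top of the table. The gap from the ladder to the table's −x edge is 0 mm.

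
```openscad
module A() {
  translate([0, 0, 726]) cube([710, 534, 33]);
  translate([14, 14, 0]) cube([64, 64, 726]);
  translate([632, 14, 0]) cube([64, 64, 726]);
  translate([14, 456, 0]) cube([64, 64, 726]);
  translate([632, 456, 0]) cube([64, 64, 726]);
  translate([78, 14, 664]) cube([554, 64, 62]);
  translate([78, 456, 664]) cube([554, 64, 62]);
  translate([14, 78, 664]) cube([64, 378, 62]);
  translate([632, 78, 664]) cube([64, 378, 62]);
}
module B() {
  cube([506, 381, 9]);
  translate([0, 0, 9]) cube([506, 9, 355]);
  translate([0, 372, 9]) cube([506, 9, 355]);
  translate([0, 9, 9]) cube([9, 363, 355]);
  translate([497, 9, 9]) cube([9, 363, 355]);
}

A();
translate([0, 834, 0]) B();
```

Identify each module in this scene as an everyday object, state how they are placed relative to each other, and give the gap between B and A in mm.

The open box's nearest face is 300 mm from the table's +y face.

A is a table. B is an open box. The open box is on the floor beside the table on its +y side. The gap between the open box and the table is 300 mm.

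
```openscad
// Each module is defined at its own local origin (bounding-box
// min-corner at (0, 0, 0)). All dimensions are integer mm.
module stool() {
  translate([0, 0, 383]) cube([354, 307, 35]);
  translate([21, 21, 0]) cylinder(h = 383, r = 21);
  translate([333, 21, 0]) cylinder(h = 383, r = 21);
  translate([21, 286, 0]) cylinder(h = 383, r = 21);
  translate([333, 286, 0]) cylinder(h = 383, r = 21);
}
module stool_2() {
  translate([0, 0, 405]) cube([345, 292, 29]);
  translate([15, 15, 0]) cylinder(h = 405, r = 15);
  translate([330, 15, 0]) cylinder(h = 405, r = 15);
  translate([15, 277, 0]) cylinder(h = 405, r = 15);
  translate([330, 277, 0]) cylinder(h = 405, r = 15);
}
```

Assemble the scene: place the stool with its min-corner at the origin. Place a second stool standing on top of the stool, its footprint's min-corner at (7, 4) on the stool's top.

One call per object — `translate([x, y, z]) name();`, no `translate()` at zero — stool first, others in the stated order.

stool();
translate([7, 4, 418]) stool_2();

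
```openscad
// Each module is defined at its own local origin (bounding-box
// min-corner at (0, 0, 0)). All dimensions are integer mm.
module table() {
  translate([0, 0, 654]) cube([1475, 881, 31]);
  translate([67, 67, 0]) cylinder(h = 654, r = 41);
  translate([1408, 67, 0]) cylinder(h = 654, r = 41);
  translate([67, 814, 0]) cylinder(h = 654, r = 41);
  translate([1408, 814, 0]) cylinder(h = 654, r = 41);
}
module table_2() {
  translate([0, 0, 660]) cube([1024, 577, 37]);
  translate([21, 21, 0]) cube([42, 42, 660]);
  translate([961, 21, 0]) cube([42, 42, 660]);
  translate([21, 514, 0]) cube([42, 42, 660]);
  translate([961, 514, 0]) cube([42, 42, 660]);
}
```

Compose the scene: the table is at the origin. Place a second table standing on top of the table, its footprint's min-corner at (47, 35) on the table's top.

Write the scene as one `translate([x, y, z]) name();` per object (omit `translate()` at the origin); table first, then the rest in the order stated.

table();
translate([47, 35, 685]) table_2();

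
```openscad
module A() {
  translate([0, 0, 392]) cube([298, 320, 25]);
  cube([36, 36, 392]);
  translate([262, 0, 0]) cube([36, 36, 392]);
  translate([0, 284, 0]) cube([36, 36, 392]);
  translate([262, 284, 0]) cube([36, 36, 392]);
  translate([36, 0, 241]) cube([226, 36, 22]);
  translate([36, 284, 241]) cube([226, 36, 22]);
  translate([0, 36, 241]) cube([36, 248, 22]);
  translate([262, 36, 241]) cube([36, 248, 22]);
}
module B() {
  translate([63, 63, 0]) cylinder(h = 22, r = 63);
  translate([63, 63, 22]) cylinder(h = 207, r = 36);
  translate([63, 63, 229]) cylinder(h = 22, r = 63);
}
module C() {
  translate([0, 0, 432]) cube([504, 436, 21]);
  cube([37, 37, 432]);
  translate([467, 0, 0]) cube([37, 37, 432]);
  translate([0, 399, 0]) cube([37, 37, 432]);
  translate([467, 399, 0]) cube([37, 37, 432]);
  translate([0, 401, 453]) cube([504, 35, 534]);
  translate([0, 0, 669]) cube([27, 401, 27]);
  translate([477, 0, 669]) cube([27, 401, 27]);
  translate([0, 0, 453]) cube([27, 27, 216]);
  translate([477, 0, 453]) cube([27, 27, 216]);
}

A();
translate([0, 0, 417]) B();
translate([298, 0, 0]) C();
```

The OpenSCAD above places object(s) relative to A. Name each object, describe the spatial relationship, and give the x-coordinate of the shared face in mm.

A is a stool. B is a spool. C is a chair. The spool is on top of the stool. The chair is against the stool's +x side, with their −y faces flush. The x-coordinate of the shared face is 298 mm.

The stool's +x face and the chair's −x face are both at x = 298 mm.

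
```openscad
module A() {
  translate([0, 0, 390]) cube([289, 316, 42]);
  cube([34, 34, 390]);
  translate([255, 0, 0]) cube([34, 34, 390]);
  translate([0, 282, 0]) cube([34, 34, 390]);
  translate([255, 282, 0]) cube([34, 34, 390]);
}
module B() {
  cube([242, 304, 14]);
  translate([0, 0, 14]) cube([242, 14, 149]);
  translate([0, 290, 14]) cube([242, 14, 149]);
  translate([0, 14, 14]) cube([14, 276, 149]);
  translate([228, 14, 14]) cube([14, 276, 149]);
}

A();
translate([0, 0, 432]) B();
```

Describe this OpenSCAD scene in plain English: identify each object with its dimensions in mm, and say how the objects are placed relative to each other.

A is a four-legged stool. The seat is 289×316 mm, 42 mm thick, top at z = 432 mm. It stands on four square legs, each 34×34 mm in cross-section, from z = 0 to the seat underside, each flush with a corner of the seat.

B is an open-topped rectangular box: outside dimensions 242×304×163 mm, with a uniform wall and base thickness of 14 mm. The base is a full 242×304 slab on the floor; four walls sit on top of the base. The front and back walls (the −y and +y sides) span the full width; the two side walls fit between them.

The open box is on top of the stool.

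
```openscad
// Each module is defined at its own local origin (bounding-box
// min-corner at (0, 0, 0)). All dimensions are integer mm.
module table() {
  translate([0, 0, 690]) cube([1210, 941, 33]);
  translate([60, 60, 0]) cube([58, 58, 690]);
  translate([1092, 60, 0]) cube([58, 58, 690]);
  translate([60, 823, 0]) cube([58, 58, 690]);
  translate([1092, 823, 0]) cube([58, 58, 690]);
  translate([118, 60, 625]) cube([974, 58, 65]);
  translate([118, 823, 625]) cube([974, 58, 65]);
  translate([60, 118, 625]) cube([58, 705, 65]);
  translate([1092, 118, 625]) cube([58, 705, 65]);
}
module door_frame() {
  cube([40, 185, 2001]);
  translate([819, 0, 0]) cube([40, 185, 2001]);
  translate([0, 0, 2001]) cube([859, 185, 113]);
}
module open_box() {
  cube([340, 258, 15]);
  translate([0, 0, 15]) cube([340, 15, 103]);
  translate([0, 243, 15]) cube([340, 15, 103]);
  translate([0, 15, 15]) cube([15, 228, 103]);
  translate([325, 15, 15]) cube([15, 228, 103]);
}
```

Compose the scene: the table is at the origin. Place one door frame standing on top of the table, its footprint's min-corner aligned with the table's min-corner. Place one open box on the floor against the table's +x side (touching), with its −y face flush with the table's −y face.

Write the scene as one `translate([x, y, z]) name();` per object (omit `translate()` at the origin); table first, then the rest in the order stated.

table();
translate([0, 0, 723]) door_frame();
translate([1210, 0, 0]) open_box();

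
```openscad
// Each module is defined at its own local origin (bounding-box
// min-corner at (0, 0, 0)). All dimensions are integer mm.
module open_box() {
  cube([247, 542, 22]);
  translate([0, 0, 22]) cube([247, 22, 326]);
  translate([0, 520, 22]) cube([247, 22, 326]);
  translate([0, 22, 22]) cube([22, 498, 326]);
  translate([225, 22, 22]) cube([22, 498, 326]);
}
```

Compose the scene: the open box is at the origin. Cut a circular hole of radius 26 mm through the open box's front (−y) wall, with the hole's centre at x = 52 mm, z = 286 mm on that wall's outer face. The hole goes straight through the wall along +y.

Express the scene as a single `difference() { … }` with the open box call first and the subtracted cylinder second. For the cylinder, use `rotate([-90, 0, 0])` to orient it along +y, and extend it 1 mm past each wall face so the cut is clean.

difference() {
  open_box();
  translate([52, -1, 286]) rotate([-90, 0, 0]) cylinder(h = 24, r = 26);
}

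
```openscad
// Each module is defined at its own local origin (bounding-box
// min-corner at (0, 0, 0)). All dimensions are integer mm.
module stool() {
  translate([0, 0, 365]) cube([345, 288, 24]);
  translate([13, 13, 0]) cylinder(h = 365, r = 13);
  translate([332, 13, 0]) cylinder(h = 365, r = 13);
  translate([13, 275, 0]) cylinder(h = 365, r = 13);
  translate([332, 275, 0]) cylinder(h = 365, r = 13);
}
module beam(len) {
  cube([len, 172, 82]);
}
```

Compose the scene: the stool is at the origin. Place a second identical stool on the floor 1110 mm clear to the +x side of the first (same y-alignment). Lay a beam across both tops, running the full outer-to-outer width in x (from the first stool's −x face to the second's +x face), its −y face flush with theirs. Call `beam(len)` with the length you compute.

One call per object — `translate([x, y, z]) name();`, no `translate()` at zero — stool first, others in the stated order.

stool();
translate([1455, 0, 0]) stool();
translate([0, 0, 389]) beam(1800);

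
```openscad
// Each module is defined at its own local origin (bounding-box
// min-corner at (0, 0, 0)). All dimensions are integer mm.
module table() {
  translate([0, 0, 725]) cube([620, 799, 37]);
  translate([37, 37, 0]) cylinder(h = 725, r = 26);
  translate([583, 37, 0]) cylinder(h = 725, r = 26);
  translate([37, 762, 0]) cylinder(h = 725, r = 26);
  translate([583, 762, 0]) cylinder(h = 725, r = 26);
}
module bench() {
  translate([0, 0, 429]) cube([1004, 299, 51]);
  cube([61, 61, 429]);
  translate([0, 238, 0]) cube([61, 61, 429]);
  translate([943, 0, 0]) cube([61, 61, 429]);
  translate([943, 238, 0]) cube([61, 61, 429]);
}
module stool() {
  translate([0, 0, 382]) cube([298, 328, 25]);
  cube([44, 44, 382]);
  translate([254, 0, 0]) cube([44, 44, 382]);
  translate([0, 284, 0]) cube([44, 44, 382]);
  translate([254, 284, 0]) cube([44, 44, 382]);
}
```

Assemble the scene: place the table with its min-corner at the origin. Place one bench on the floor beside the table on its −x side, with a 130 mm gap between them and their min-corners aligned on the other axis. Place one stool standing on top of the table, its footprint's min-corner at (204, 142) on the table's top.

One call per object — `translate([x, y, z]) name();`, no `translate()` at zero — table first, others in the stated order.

table();
translate([-1134, 0, 0]) bench();
translate([204, 142, 762]) stool();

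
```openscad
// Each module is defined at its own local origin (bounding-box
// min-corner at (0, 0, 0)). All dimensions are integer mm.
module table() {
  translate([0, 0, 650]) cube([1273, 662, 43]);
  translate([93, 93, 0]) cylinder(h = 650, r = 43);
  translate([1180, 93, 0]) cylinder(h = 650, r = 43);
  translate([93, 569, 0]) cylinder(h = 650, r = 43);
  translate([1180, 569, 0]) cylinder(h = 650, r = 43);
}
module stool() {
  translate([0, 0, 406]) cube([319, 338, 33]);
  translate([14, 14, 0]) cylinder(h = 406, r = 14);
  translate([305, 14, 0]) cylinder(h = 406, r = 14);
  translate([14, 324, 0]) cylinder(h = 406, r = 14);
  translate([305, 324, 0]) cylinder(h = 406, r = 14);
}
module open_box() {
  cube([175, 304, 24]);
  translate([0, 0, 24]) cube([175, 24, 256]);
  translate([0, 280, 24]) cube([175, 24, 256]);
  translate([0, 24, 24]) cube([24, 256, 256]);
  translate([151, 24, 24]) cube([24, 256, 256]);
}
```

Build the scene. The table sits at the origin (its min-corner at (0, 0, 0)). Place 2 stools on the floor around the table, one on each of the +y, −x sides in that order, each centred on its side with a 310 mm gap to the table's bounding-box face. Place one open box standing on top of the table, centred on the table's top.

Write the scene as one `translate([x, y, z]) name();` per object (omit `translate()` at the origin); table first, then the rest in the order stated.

table();
translate([477, 972, 0]) stool();
translate([-629, 162, 0]) stool();
translate([549, 179, 693]) open_box();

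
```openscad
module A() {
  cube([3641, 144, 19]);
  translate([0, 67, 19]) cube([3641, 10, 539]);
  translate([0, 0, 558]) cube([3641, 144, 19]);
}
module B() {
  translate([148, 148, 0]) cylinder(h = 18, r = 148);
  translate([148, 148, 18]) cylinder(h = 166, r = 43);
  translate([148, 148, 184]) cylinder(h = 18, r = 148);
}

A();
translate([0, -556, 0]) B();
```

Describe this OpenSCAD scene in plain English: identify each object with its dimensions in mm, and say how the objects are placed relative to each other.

A is an I-beam lying along x, 3641 mm long. Overall section height 577 mm. Two flanges 144 mm wide (y) and 19 mm thick, one on the floor and one at the top; a web 10 mm thick runs between them, centred on the flange width.

B is a spool: two coaxial disc flanges of radius 148 mm and thickness 18 mm, joined by a core cylinder of radius 43 mm and height 166 mm. The lower flange rests on z = 0 and the three cylinders share a vertical axis.

The spool is on the floor beside the I-beam on its −y side.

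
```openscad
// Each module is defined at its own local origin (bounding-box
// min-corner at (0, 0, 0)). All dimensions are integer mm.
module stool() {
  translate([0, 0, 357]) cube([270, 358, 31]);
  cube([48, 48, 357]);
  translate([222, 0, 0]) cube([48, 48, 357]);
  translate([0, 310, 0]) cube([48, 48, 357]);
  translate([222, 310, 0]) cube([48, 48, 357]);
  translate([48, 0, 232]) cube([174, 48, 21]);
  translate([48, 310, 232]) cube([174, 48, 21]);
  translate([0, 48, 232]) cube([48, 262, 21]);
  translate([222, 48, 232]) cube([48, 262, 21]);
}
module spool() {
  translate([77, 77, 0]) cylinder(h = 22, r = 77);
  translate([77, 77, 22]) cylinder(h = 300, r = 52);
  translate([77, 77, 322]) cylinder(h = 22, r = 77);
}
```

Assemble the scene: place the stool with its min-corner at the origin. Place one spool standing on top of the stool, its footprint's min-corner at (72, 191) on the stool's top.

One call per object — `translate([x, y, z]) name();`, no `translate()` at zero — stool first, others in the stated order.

stool();
translate([72, 191, 388]) spool();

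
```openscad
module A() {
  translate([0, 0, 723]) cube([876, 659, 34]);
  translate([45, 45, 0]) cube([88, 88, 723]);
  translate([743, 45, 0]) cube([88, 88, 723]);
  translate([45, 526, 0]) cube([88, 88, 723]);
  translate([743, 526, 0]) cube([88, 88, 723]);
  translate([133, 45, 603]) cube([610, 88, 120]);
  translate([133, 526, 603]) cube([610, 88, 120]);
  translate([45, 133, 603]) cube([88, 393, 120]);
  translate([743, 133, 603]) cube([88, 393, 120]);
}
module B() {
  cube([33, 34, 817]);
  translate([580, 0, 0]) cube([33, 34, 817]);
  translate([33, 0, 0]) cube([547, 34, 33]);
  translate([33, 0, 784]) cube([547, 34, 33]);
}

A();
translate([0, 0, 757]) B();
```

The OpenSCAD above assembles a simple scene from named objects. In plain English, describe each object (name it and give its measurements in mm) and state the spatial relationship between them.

A is a table with a 876×659 mm rectangular top, 34 mm thick, top surface at z = 757 mm, supported by four 88×88 mm square legs, each inset 45 mm from the nearest pair of top edges, running from the floor. Four apron rails, 88 mm thick and 120 mm tall, run between adjacent legs with their top edges flush with the underside of the top and their outer faces flush with the legs' outer faces.

B is a picture frame with a 547×751 mm rectangular opening (x by z) and a uniform 33 mm border on every side. Frame depth is 34 mm along y. It is built from two vertical stiles running the full outside height and two horizontal rails spanning the gap between the stiles.

The picture frame is on top of the table.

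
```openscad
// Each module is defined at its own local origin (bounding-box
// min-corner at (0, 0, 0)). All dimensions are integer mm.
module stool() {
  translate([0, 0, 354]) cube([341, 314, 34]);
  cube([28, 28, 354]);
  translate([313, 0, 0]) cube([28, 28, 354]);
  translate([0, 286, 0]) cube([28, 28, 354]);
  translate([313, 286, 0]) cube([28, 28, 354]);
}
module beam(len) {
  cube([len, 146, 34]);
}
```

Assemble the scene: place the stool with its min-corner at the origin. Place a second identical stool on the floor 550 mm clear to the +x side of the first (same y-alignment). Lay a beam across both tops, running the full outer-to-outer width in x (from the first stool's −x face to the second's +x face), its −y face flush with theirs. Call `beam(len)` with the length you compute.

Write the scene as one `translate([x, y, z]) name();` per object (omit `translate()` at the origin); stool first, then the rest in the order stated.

stool();
translate([891, 0, 0]) stool();
translate([0, 0, 388]) beam(1232);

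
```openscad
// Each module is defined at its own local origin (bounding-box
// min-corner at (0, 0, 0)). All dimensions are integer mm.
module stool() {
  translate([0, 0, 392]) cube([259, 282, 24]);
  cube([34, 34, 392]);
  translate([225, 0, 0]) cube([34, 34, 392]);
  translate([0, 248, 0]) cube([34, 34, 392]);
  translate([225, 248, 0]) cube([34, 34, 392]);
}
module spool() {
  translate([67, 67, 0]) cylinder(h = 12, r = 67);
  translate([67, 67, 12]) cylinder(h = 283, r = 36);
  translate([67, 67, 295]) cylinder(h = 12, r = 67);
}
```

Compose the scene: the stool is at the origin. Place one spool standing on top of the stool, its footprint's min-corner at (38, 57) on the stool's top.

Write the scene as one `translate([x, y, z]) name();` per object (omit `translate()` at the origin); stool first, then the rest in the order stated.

stool();
translate([38, 57, 416]) spool();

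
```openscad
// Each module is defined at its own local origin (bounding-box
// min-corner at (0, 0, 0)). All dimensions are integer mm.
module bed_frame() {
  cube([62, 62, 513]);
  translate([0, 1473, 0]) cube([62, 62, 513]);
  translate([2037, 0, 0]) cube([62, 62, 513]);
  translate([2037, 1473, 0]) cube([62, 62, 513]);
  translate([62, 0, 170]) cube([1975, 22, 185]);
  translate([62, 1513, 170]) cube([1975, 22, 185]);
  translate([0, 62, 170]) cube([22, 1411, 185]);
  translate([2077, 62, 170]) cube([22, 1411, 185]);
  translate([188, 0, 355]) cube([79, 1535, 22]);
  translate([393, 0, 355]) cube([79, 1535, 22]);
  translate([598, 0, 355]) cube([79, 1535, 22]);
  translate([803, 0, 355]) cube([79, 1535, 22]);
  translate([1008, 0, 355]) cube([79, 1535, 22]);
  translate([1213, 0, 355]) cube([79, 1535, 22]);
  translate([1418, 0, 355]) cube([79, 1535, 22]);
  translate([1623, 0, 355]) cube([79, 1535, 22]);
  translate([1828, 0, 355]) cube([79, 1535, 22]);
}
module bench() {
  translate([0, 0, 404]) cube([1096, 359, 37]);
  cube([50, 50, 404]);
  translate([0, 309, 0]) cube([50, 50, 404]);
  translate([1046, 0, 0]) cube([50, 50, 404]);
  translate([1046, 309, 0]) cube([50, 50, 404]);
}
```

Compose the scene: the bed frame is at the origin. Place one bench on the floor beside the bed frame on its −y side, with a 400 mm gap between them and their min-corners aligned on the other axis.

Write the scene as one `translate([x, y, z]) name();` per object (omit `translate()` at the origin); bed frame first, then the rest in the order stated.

bed_frame();
translate([0, -759, 0]) bench();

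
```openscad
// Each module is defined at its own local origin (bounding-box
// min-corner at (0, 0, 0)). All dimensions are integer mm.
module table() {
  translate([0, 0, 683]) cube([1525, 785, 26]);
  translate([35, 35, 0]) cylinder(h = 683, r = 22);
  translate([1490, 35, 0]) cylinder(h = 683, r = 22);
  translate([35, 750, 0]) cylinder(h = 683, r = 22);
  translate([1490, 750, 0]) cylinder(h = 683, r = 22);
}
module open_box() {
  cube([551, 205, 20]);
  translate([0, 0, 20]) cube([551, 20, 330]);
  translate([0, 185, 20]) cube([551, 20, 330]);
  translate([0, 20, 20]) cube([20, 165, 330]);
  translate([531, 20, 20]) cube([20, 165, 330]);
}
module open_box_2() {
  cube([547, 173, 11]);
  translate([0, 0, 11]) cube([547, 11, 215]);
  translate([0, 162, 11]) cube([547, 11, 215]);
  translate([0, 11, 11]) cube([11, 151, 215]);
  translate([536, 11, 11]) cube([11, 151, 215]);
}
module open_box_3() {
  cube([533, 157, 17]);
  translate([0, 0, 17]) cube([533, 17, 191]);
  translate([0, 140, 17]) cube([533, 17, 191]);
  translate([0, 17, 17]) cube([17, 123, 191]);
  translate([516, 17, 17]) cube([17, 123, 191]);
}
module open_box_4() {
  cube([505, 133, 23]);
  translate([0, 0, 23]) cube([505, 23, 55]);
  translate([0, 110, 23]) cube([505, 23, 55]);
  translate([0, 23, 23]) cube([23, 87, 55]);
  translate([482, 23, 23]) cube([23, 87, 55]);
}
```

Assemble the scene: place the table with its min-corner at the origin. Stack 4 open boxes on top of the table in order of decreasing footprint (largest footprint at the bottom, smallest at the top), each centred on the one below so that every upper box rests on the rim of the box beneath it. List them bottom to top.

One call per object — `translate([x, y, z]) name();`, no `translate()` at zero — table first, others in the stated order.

table();
translate([487, 290, 709]) open_box();
translate([489, 306, 1059]) open_box_2();
translate([496, 314, 1285]) open_box_3();
translate([510, 326, 1493]) open_box_4();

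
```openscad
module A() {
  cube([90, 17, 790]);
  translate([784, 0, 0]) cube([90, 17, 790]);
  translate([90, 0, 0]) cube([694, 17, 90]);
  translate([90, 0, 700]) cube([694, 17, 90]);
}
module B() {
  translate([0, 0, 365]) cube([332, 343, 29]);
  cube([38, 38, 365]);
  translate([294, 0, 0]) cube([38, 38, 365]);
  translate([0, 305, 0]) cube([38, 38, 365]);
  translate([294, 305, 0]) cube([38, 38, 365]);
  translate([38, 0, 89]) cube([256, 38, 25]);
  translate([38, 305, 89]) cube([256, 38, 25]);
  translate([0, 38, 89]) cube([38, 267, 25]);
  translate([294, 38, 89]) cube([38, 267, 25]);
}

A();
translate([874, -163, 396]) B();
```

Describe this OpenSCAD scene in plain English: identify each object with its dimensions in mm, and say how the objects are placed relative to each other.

A is a picture frame with a 694×610 mm rectangular opening (x by z) and a uniform 90 mm border on every side. Frame depth is 17 mm along y. It is built from two vertical stiles running the full outside height and two horizontal rails spanning the gap between the stiles.

B is a simple wooden stool: a rectangular seat 332 mm (x) by 343 mm (y), 29 mm thick, top face at z = 394 mm, on four square legs, each 38×38 mm in cross-section. The legs rest on z = 0, each flush with a corner of the seat. Four stretchers, 38 mm wide and 25 mm tall, connect adjacent legs with their undersides at z = 89 mm, each running between the inner faces of the legs it joins and aligned with the legs' outer faces on the other axis.

The stool is beside the picture frame with their tops flush at z = 790.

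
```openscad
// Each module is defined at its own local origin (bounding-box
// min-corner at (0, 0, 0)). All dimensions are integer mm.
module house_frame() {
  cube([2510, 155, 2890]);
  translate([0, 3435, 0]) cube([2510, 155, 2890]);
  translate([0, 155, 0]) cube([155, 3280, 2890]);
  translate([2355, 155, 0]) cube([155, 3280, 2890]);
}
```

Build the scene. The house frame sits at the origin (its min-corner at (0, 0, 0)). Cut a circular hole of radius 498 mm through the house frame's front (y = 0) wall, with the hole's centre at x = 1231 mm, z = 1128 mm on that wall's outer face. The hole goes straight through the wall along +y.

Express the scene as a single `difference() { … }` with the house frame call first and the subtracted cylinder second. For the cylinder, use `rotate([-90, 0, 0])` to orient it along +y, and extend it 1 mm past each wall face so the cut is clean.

difference() {
  house_frame();
  translate([1231, -1, 1128]) rotate([-90, 0, 0]) cylinder(h = 157, r = 498);
}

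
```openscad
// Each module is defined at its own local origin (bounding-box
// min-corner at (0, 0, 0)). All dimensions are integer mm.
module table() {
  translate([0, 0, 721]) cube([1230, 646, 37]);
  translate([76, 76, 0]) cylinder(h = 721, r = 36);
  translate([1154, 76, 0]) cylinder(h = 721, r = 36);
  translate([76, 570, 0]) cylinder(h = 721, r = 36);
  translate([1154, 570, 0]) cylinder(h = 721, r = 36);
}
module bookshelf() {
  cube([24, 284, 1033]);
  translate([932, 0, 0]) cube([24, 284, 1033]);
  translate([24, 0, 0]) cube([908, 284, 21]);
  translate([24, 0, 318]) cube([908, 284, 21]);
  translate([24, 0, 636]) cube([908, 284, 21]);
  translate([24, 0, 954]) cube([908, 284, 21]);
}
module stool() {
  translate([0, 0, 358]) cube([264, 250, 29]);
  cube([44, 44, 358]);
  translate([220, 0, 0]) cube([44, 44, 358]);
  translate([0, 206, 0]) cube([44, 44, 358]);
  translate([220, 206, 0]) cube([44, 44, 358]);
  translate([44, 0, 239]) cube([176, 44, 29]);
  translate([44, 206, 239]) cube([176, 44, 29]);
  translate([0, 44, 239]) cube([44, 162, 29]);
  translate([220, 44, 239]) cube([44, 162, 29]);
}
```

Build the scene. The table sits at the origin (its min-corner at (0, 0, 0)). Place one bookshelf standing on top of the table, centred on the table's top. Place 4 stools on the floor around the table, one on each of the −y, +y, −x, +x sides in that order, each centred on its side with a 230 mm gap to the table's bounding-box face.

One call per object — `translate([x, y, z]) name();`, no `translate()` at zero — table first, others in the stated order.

table();
translate([137, 181, 758]) bookshelf();
translate([483, -480, 0]) stool();
translate([483, 876, 0]) stool();
translate([-494, 198, 0]) stool();
translate([1460, 198, 0]) stool();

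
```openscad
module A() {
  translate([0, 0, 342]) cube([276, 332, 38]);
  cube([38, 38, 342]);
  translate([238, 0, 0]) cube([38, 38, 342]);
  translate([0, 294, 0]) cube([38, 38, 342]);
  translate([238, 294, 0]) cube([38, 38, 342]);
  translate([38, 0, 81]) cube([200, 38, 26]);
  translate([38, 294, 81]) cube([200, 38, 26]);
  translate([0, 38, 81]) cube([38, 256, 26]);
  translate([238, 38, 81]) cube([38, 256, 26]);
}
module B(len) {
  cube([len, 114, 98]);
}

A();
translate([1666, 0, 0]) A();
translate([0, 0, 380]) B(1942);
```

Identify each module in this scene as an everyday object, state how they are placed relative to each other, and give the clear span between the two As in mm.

Second stool starts at x = 1666; first ends at x = 276; clear span = 1666 − 276 = 1390 mm.

A is a stool. B is a beam. A beam spans the tops of two stools. The clear span between the two stools is 1390 mm.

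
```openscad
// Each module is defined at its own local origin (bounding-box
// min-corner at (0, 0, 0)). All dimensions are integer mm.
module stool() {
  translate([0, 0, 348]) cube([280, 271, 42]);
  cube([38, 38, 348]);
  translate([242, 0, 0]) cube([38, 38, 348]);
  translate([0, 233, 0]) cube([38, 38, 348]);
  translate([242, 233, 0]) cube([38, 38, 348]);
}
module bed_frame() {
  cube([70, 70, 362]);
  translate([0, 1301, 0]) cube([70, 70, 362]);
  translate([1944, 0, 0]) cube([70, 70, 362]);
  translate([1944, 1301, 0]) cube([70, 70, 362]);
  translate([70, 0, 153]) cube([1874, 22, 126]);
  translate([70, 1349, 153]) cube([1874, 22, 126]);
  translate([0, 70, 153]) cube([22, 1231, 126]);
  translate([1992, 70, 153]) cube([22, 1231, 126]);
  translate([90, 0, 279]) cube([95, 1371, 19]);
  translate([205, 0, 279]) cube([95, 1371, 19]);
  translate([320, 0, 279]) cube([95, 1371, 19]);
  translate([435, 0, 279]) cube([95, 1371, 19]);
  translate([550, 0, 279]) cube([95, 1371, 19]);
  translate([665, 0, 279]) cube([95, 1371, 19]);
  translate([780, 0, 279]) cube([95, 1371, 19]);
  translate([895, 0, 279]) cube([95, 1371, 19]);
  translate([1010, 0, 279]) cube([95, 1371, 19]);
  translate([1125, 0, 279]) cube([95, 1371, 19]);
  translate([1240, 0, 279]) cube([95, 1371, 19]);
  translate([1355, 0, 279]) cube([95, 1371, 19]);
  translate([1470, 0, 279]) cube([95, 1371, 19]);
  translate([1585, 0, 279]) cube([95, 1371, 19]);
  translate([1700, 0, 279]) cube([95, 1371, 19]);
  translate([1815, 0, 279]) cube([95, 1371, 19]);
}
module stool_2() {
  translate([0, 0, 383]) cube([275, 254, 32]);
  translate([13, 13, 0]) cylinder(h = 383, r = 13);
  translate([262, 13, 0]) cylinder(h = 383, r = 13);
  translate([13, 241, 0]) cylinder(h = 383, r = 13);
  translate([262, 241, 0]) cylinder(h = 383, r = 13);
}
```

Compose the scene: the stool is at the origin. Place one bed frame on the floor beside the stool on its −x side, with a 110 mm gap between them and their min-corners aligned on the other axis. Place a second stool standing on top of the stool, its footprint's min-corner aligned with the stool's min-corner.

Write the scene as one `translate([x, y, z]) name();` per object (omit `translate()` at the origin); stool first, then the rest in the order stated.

stool();
translate([-2124, 0, 0]) bed_frame();
translate([0, 0, 390]) stool_2();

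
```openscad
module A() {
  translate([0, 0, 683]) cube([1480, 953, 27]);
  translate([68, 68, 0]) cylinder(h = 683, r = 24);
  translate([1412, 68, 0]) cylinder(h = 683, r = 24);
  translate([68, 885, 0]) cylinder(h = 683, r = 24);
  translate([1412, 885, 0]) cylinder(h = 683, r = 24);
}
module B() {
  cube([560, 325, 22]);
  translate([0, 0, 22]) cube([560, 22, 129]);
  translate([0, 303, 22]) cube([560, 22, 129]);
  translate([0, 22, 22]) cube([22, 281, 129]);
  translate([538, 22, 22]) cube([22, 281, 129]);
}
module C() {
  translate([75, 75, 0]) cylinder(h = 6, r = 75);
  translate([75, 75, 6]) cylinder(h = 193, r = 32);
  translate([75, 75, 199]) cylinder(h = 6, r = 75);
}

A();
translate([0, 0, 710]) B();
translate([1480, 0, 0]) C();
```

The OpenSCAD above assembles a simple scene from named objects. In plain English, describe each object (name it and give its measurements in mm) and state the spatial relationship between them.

A is a rectangular dining table. The top is 1480×953×27 mm with its upper surface at z = 710 mm. It stands on four round legs of 48 mm diameter, each leg's bounding box inset 44 mm from the nearest pair of top edges, running from the floor to the underside of the top.

B is an open-topped rectangular box: outside dimensions 560×325×151 mm, with a uniform wall and base thickness of 22 mm. The base is a full 560×325 slab on the floor; four walls sit on top of the base. The front and back walls (the −y and +y sides) span the full width; the two side walls fit between them.

C is a spool: two coaxial disc flanges of radius 75 mm and thickness 6 mm, joined by a core cylinder of radius 32 mm and height 193 mm. The lower flange rests on z = 0 and the three cylinders share a vertical axis.

The open box is on top of the table. The spool is against the table's +x side, with their −y faces flush.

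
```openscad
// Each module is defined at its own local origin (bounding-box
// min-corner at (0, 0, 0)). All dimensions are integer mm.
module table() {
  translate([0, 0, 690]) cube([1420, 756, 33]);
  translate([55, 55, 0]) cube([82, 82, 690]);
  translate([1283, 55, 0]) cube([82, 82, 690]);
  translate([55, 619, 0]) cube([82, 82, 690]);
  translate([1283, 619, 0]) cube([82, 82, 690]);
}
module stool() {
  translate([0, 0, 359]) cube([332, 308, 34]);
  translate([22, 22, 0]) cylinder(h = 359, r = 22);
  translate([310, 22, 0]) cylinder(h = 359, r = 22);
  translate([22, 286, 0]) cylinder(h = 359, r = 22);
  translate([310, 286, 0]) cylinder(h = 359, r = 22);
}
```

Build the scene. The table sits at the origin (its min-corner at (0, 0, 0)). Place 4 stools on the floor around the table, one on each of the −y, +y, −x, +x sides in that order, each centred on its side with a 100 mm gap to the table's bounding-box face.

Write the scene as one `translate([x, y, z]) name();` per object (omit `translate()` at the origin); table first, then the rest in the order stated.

table();
translate([544, -408, 0]) stool();
translate([544, 856, 0]) stool();
translate([-432, 224, 0]) stool();
translate([1520, 224, 0]) stool();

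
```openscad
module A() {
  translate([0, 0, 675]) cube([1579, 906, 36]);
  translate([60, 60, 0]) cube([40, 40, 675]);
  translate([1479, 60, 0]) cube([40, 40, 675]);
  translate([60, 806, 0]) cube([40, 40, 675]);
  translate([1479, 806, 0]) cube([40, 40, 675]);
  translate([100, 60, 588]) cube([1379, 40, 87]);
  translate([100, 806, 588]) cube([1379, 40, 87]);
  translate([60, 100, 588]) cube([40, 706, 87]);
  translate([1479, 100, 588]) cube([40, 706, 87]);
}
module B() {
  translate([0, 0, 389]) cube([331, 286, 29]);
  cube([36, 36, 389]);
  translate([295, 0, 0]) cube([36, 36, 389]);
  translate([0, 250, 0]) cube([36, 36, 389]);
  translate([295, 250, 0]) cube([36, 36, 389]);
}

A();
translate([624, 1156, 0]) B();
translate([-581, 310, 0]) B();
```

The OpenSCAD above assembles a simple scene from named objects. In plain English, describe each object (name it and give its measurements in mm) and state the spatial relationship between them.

A is a rectangular dining table. The top is 1579×906×36 mm with its upper surface at z = 711 mm. It stands on four 40×40 mm square legs, each inset 60 mm from the nearest pair of top edges, running from the floor to the underside of the top. Four apron rails, 40 mm thick and 87 mm tall, run between adjacent legs with their top edges flush with the underside of the top and their outer faces flush with the legs' outer faces.

B is a four-legged stool. The seat is 331×286 mm, 29 mm thick, top at z = 418 mm. It stands on four square legs, each 36×36 mm in cross-section, from z = 0 to the seat underside, each flush with a corner of the seat.

Two stools sit around the table at the +y, −x sides.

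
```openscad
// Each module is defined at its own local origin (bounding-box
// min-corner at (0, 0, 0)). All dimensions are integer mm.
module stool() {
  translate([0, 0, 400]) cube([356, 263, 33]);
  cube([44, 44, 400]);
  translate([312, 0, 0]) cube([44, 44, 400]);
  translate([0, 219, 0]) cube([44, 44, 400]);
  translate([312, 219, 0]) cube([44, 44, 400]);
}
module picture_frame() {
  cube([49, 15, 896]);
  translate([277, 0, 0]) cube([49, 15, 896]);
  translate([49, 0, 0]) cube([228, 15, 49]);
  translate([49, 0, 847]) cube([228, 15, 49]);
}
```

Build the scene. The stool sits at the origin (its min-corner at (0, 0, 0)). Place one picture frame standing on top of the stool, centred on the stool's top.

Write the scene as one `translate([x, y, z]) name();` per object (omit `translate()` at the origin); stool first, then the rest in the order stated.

stool();
translate([15, 124, 433]) picture_frame();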